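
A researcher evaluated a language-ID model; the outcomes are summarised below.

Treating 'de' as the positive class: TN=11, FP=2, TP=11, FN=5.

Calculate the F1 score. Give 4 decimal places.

Precision = TP/(TP+FP) = 11/13 = 0.8462
Recall = TP/(TP+FN) = 11/16 = 0.6875
F1 = 2·TP/(2·TP+FP+FN) = 22/29 = 0.7586

0.7586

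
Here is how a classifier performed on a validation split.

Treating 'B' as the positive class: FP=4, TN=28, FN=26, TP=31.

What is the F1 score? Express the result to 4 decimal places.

0.6739

Precision = TP/(TP+FP) = 31/35 = 0.8857
Recall = TP/(TP+FN) = 31/57 = 0.5439
F1 = 2·TP/(2·TP+FP+FN) = 62/92 = 0.6739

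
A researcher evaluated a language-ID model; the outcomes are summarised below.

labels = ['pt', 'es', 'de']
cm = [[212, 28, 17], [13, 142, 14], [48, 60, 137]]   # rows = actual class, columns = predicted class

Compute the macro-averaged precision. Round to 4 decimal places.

0.7365

Per-class precision (TP/(TP+FP)):
  pt: TP=212, FP=13+48=61 → 212/273 = 0.77656
  es: TP=142, FP=28+60=88 → 142/230 = 0.61739
  de: TP=137, FP=17+14=31 → 137/168 = 0.81548
Macro-precision = mean = (0.77656 + 0.61739 + 0.81548) / 3 = 0.7365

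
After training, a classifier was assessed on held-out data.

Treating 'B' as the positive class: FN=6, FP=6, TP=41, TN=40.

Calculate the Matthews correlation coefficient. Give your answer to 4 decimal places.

MCC = (TP·TN − FP·FN) / √((TP+FP)(TP+FN)(TN+FP)(TN+FN))
Numerator = 41·40 − 6·6 = 1604
Denominator = √(47·47·46·46) = √4674244 = 2162.0000
MCC = 1604 / 2162.0000 = 0.7419

0.7419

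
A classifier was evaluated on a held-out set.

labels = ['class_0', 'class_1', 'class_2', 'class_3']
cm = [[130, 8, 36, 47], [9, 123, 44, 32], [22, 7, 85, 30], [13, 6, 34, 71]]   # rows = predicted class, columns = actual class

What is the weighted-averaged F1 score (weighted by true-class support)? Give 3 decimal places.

Per-class F1 score (2·TP/(2·TP+FP+FN)):
  class_0: TP=130, FP=8+36+47=91, FN=9+22+13=44 → 260/395 = 0.6582
  class_1: TP=123, FP=9+44+32=85, FN=8+7+6=21 → 246/352 = 0.6989
  class_2: TP=85, FP=22+7+30=59, FN=36+44+34=114 → 170/343 = 0.4956
  class_3: TP=71, FP=13+6+34=53, FN=47+32+30=109 → 142/304 = 0.4671
Weighted-F1 score = Σ (supportᵢ/N)·F1 scoreᵢ with N=697: (174/697)·0.6582 + (144/697)·0.6989 + (199/697)·0.4956 + (180/697)·0.4671 = 0.571

0.571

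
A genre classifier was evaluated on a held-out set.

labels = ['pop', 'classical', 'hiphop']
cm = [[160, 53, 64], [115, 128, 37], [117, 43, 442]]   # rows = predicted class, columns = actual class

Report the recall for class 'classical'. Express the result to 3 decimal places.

0.571

recall = TP/(TP+FN).
classical: TP=128, FN=53+43=96 → 128/224 = 0.5714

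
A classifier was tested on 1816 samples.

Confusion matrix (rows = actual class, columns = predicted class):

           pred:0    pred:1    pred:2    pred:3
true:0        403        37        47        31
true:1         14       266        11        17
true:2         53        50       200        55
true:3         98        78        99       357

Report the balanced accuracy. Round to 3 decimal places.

0.691

Balanced accuracy = mean of per-class recall.
  0: recall = 403/518 = 0.7780
  1: recall = 266/308 = 0.8636
  2: recall = 200/358 = 0.5587
  3: recall = 357/632 = 0.5649
Mean = (0.7780 + 0.8636 + 0.5587 + 0.5649) / 4 = 0.691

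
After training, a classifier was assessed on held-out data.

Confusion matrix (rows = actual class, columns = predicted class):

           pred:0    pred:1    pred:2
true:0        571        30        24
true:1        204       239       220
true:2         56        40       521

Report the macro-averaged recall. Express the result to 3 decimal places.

Per-class recall (TP/(TP+FN)):
  0: TP=571, FN=30+24=54 → 571/625 = 0.9136
  1: TP=239, FN=204+220=424 → 239/663 = 0.3605
  2: TP=521, FN=56+40=96 → 521/617 = 0.8444
Macro-recall = mean = (0.9136 + 0.3605 + 0.8444) / 3 = 0.706

0.706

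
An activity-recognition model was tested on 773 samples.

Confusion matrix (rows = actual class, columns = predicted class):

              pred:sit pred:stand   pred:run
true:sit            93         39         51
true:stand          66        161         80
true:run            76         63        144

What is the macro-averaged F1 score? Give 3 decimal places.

Per-class F1 score (2·TP/(2·TP+FP+FN)):
  sit: TP=93, FP=66+76=142, FN=39+51=90 → 186/418 = 0.4450
  stand: TP=161, FP=39+63=102, FN=66+80=146 → 322/570 = 0.5649
  run: TP=144, FP=51+80=131, FN=76+63=139 → 288/558 = 0.5161
Macro-F1 score = mean = (0.4450 + 0.5649 + 0.5161) / 3 = 0.509

0.509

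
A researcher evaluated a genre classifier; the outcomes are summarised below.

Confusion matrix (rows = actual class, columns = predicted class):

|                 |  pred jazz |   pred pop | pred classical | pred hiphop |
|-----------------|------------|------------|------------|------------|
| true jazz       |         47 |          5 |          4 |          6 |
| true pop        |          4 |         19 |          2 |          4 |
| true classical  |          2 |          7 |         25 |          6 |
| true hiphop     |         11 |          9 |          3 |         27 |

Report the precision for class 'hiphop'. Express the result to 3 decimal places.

Treat 'hiphop' as positive and all other classes as negative.
precision = TP/(TP+FP).
hiphop: TP=27, FP=6+4+6=16 → 27/43 = 0.6279

0.628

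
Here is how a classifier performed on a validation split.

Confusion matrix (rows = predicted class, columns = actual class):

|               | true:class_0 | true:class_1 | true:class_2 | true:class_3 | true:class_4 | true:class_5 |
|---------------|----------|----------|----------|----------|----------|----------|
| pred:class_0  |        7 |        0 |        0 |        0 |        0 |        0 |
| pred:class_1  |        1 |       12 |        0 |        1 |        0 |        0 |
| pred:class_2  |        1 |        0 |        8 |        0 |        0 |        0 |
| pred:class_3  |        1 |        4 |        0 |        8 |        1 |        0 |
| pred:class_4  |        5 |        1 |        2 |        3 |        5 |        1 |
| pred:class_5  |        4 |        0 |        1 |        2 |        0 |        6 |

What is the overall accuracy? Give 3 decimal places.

Accuracy = trace / total = (7+12+8+8+5+6=46) / 74 = 46/74 = 0.622

0.622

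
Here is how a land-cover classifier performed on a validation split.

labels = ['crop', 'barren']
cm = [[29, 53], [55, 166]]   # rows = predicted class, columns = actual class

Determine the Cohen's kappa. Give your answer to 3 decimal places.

0.104

Observed agreement pₒ = trace/N = 195/303 = 0.6436
Expected agreement pₑ = Σ (rowᵢ·colᵢ)/N² = (84·82 + 219·221)/303² = 0.6022
κ = (pₒ − pₑ)/(1 − pₑ) = (0.6436 − 0.6022)/(1 − 0.6022) = 0.104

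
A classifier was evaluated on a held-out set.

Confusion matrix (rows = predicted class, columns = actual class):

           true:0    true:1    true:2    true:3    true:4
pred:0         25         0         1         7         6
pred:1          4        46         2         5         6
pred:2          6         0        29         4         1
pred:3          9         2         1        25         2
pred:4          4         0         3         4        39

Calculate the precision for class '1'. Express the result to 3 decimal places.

Take TP from the diagonal, FP from the rest of the '1' prediction marginal, FN from the rest of the '1' actual marginal.
precision = TP/(TP+FP).
1: TP=46, FP=4+2+5+6=17 → 46/63 = 0.7302

0.730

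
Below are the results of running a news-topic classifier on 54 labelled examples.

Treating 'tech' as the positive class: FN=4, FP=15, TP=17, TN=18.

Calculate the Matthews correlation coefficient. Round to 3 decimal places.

0.352

MCC = (TP·TN − FP·FN) / √((TP+FP)(TP+FN)(TN+FP)(TN+FN))
Numerator = 17·18 − 15·4 = 246
Denominator = √(32·21·33·22) = √487872 = 698.4783
MCC = 246 / 698.4783 = 0.352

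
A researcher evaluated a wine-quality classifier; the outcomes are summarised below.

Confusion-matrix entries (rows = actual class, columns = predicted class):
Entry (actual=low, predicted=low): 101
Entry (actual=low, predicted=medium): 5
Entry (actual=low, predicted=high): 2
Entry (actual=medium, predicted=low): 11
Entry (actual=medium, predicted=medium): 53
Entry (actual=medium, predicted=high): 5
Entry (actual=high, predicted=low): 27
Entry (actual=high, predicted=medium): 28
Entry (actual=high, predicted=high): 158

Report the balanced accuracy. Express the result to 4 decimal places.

0.8150

Balanced accuracy = mean of per-class recall.
  low: recall = 101/108 = 0.93519
  medium: recall = 53/69 = 0.76812
  high: recall = 158/213 = 0.74178
Mean = (0.93519 + 0.76812 + 0.74178) / 3 = 0.8150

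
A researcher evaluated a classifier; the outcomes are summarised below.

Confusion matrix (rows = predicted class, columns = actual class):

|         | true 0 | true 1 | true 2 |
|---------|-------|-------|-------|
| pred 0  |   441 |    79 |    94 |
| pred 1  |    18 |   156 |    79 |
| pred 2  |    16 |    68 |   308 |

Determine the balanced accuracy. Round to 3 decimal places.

Balanced accuracy = mean of per-class recall.
  0: recall = 441/475 = 0.9284
  1: recall = 156/303 = 0.5149
  2: recall = 308/481 = 0.6403
Mean = (0.9284 + 0.5149 + 0.6403) / 3 = 0.695

0.695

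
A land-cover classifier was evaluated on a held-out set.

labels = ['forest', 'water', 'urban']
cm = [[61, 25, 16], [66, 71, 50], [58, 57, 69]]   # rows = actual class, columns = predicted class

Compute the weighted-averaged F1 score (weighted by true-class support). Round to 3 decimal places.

0.425

Per-class F1 score (2·TP/(2·TP+FP+FN)):
  forest: TP=61, FP=66+58=124, FN=25+16=41 → 122/287 = 0.4251
  water: TP=71, FP=25+57=82, FN=66+50=116 → 142/340 = 0.4176
  urban: TP=69, FP=16+50=66, FN=58+57=115 → 138/319 = 0.4326
Weighted-F1 score = Σ (supportᵢ/N)·F1 scoreᵢ with N=473: (102/473)·0.4251 + (187/473)·0.4176 + (184/473)·0.4326 = 0.425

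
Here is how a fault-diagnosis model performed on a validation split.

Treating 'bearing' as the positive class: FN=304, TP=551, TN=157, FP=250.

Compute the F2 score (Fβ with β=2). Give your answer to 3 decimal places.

0.653

Fβ = (1+β²)·TP / ((1+β²)·TP + β²·FN + FP), with β²=4
= 5·551 / (5·551 + 4·304 + 250) = 0.653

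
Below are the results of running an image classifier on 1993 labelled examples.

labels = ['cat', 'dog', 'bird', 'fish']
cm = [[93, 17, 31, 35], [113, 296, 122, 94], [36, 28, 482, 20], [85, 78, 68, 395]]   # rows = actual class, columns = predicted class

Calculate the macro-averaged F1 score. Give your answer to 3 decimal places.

0.593

Per-class F1 score (2·TP/(2·TP+FP+FN)):
  cat: TP=93, FP=113+36+85=234, FN=17+31+35=83 → 186/503 = 0.3698
  dog: TP=296, FP=17+28+78=123, FN=113+122+94=329 → 592/1044 = 0.5670
  bird: TP=482, FP=31+122+68=221, FN=36+28+20=84 → 964/1269 = 0.7597
  fish: TP=395, FP=35+94+20=149, FN=85+78+68=231 → 790/1170 = 0.6752
Macro-F1 score = mean = (0.3698 + 0.5670 + 0.7597 + 0.6752) / 4 = 0.593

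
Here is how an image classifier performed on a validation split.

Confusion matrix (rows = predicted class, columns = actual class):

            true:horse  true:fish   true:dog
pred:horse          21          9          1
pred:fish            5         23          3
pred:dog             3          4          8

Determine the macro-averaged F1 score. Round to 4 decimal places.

0.6597

Per-class F1 score (2·TP/(2·TP+FP+FN)):
  horse: TP=21, FP=9+1=10, FN=5+3=8 → 42/60 = 0.70000
  fish: TP=23, FP=5+3=8, FN=9+4=13 → 46/67 = 0.68657
  dog: TP=8, FP=3+4=7, FN=1+3=4 → 16/27 = 0.59259
Macro-F1 score = mean = (0.70000 + 0.68657 + 0.59259) / 3 = 0.6597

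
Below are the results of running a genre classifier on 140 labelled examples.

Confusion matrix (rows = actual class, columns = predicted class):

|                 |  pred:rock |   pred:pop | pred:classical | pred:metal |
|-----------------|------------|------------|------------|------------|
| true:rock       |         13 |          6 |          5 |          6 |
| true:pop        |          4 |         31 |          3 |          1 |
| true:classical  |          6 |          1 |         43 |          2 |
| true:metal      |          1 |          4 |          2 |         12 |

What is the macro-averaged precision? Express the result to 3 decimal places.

0.666

Per-class precision (TP/(TP+FP)):
  rock: TP=13, FP=4+6+1=11 → 13/24 = 0.5417
  pop: TP=31, FP=6+1+4=11 → 31/42 = 0.7381
  classical: TP=43, FP=5+3+2=10 → 43/53 = 0.8113
  metal: TP=12, FP=6+1+2=9 → 12/21 = 0.5714
Macro-precision = mean = (0.5417 + 0.7381 + 0.8113 + 0.5714) / 4 = 0.666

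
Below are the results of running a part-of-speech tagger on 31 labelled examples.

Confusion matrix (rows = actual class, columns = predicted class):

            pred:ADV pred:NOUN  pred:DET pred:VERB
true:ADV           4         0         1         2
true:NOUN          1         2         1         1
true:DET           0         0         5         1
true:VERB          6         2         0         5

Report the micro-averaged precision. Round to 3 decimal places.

Micro-averaging pools counts across classes: ΣTP=16, ΣFP=15, ΣFN=15.
Micro-precision = TP/(TP+FP) on pooled counts = 0.516 (equals overall accuracy in single-label multiclass).

0.516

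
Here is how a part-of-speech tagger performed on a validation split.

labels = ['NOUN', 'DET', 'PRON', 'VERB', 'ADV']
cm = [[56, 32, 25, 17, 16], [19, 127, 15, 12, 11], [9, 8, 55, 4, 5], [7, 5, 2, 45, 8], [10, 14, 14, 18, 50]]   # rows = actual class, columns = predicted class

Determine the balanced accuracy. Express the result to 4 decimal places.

Balanced accuracy = mean of per-class recall.
  NOUN: recall = 56/146 = 0.38356
  DET: recall = 127/184 = 0.69022
  PRON: recall = 55/81 = 0.67901
  VERB: recall = 45/67 = 0.67164
  ADV: recall = 50/106 = 0.47170
Mean = (0.38356 + 0.69022 + 0.67901 + 0.67164 + 0.47170) / 5 = 0.5792

0.5792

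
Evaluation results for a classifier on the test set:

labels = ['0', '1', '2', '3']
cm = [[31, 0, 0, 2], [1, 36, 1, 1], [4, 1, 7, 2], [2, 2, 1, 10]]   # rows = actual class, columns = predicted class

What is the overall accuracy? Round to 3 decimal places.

0.832

Accuracy = trace / total = (31+36+7+10=84) / 101 = 84/101 = 0.832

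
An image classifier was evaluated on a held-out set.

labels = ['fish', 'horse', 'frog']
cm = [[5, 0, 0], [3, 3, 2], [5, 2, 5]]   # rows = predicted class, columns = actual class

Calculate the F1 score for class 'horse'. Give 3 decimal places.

0.462

Take TP from the diagonal, FP from the rest of the 'horse' prediction marginal, FN from the rest of the 'horse' actual marginal.
F1 score = 2·TP/(2·TP+FP+FN).
horse: TP=3, FP=3+2=5, FN=0+2=2 → 6/13 = 0.4615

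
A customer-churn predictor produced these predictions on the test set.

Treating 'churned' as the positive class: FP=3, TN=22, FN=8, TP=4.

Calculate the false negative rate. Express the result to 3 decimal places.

FNR = FN/(FN+TP) = 8/(8+4) = 0.667

0.667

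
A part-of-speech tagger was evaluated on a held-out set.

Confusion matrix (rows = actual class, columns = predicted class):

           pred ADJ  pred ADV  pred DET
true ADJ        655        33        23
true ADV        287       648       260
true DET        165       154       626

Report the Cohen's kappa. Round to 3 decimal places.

Observed agreement pₒ = trace/N = 1929/2851 = 0.6766
Expected agreement pₑ = Σ (rowᵢ·colᵢ)/N² = (711·1107 + 1195·835 + 945·909)/2851² = 0.3253
κ = (pₒ − pₑ)/(1 − pₑ) = (0.6766 − 0.3253)/(1 − 0.3253) = 0.521

0.521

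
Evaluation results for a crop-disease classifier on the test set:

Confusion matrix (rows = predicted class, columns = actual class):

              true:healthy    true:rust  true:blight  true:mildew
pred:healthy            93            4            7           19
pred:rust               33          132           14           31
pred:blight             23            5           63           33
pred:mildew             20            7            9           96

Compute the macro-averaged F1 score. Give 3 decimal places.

0.643

Per-class F1 score (2·TP/(2·TP+FP+FN)):
  healthy: TP=93, FP=4+7+19=30, FN=33+23+20=76 → 186/292 = 0.6370
  rust: TP=132, FP=33+14+31=78, FN=4+5+7=16 → 264/358 = 0.7374
  blight: TP=63, FP=23+5+33=61, FN=7+14+9=30 → 126/217 = 0.5806
  mildew: TP=96, FP=20+7+9=36, FN=19+31+33=83 → 192/311 = 0.6174
Macro-F1 score = mean = (0.6370 + 0.7374 + 0.5806 + 0.6174) / 4 = 0.643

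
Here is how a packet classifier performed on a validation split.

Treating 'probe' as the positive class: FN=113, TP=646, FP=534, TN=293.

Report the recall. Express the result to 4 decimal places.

Recall = TP/(TP+FN) = 646/(646+113) = 646/759 = 0.8511

0.8511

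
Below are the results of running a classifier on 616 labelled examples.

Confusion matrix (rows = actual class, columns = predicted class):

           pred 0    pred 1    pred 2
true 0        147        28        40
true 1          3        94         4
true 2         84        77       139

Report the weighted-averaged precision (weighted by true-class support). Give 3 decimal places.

0.667

Per-class precision (TP/(TP+FP)):
  0: TP=147, FP=3+84=87 → 147/234 = 0.6282
  1: TP=94, FP=28+77=105 → 94/199 = 0.4724
  2: TP=139, FP=40+4=44 → 139/183 = 0.7596
Weighted-precision = Σ (supportᵢ/N)·precisionᵢ with N=616: (215/616)·0.6282 + (101/616)·0.4724 + (300/616)·0.7596 = 0.667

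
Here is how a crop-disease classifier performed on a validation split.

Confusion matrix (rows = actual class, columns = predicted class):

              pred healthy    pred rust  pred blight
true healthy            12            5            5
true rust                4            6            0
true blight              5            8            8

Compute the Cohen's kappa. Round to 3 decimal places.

Observed agreement pₒ = trace/N = 26/53 = 0.4906
Expected agreement pₑ = Σ (rowᵢ·colᵢ)/N² = (22·21 + 10·19 + 21·13)/53² = 0.3293
κ = (pₒ − pₑ)/(1 − pₑ) = (0.4906 − 0.3293)/(1 − 0.3293) = 0.240

0.240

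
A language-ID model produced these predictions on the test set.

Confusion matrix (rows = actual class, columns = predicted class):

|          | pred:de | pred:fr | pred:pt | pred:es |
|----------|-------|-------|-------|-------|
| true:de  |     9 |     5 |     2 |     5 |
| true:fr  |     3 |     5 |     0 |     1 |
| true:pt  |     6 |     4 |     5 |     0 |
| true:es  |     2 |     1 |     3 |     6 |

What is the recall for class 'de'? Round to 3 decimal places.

0.429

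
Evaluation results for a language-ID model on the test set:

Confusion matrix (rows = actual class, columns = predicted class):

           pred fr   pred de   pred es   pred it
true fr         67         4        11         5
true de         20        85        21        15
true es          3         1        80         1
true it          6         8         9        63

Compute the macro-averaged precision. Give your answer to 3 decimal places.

Per-class precision (TP/(TP+FP)):
  fr: TP=67, FP=20+3+6=29 → 67/96 = 0.6979
  de: TP=85, FP=4+1+8=13 → 85/98 = 0.8673
  es: TP=80, FP=11+21+9=41 → 80/121 = 0.6612
  it: TP=63, FP=5+15+1=21 → 63/84 = 0.7500
Macro-precision = mean = (0.6979 + 0.8673 + 0.6612 + 0.7500) / 4 = 0.744

0.744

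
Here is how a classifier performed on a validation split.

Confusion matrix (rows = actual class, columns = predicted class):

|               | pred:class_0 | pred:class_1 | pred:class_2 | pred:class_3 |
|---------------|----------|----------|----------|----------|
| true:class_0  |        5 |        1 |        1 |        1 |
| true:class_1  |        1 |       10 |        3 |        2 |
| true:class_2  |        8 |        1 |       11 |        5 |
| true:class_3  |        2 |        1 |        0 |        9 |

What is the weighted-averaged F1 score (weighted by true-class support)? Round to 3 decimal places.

Per-class F1 score (2·TP/(2·TP+FP+FN)):
  class_0: TP=5, FP=1+8+2=11, FN=1+1+1=3 → 10/24 = 0.4167
  class_1: TP=10, FP=1+1+1=3, FN=1+3+2=6 → 20/29 = 0.6897
  class_2: TP=11, FP=1+3+0=4, FN=8+1+5=14 → 22/40 = 0.5500
  class_3: TP=9, FP=1+2+5=8, FN=2+1+0=3 → 18/29 = 0.6207
Weighted-F1 score = Σ (supportᵢ/N)·F1 scoreᵢ with N=61: (8/61)·0.4167 + (16/61)·0.6897 + (25/61)·0.5500 + (12/61)·0.6207 = 0.583

0.583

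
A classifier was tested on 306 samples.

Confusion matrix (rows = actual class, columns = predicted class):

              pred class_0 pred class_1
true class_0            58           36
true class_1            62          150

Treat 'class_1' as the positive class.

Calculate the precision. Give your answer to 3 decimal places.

0.806

Precision = TP/(TP+FP) = 150/(150+36) = 150/186 = 0.806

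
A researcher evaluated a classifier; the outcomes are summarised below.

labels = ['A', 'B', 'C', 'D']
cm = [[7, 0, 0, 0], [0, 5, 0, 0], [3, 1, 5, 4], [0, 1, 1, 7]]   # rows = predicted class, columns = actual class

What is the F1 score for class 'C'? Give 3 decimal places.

F1 score = 2·TP/(2·TP+FP+FN).
C: TP=5, FP=3+1+4=8, FN=0+0+1=1 → 10/19 = 0.5263

0.526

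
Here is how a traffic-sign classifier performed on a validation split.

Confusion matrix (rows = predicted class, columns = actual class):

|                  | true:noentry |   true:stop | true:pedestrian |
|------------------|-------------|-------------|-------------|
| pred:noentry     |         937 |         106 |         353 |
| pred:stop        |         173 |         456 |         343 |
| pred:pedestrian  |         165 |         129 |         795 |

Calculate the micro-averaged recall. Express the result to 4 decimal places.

Micro-averaging pools counts across classes: ΣTP=2188, ΣFP=1269, ΣFN=1269.
Micro-recall = TP/(TP+FN) on pooled counts = 0.6329 (equals overall accuracy in single-label multiclass).

0.6329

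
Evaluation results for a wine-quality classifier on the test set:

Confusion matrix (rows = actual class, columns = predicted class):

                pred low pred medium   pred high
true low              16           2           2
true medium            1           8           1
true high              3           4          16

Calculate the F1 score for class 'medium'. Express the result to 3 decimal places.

0.667

Treat 'medium' as positive and all other classes as negative.
F1 score = 2·TP/(2·TP+FP+FN).
medium: TP=8, FP=2+4=6, FN=1+1=2 → 16/24 = 0.6667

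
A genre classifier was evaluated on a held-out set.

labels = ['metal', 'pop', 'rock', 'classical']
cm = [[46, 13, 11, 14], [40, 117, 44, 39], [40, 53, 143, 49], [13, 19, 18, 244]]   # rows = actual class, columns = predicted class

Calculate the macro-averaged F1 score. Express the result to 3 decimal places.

0.569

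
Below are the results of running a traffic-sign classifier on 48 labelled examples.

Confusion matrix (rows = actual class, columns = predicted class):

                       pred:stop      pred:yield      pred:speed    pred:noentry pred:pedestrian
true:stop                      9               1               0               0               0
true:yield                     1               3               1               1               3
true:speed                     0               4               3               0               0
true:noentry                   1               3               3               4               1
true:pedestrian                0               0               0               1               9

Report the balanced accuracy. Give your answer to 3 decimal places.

0.579

Balanced accuracy = mean of per-class recall.
  stop: recall = 9/10 = 0.9000
  yield: recall = 3/9 = 0.3333
  speed: recall = 3/7 = 0.4286
  noentry: recall = 4/12 = 0.3333
  pedestrian: recall = 9/10 = 0.9000
Mean = (0.9000 + 0.3333 + 0.4286 + 0.3333 + 0.9000) / 5 = 0.579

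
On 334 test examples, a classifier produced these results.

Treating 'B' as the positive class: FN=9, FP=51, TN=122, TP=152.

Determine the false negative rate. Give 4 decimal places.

FNR = FN/(FN+TP) = 9/(9+152) = 0.0559

0.0559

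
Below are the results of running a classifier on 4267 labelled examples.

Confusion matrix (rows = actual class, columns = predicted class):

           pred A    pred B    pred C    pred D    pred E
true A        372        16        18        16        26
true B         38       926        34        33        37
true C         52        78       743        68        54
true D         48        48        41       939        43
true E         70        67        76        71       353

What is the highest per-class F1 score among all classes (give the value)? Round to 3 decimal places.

0.841

Per-class F1 score (2·TP/(2·TP+FP+FN)):
  A: TP=372, FP=38+52+48+70=208, FN=16+18+16+26=76 → 744/1028 = 0.7237
  B: TP=926, FP=16+78+48+67=209, FN=38+34+33+37=142 → 1852/2203 = 0.8407
  C: TP=743, FP=18+34+41+76=169, FN=52+78+68+54=252 → 1486/1907 = 0.7792
  D: TP=939, FP=16+33+68+71=188, FN=48+48+41+43=180 → 1878/2246 = 0.8362
  E: TP=353, FP=26+37+54+43=160, FN=70+67+76+71=284 → 706/1150 = 0.6139
Highest is class 'B' with F1 score = 0.841.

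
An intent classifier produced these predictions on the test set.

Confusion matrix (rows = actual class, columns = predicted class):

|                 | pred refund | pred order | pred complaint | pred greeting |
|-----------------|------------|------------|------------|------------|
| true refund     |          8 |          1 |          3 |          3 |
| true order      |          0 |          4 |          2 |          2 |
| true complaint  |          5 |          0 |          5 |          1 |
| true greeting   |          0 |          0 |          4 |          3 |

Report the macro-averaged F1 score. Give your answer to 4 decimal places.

Per-class F1 score (2·TP/(2·TP+FP+FN)):
  refund: TP=8, FP=0+5+0=5, FN=1+3+3=7 → 16/28 = 0.57143
  order: TP=4, FP=1+0+0=1, FN=0+2+2=4 → 8/13 = 0.61538
  complaint: TP=5, FP=3+2+4=9, FN=5+0+1=6 → 10/25 = 0.40000
  greeting: TP=3, FP=3+2+1=6, FN=0+0+4=4 → 6/16 = 0.37500
Macro-F1 score = mean = (0.57143 + 0.61538 + 0.40000 + 0.37500) / 4 = 0.4905

0.4905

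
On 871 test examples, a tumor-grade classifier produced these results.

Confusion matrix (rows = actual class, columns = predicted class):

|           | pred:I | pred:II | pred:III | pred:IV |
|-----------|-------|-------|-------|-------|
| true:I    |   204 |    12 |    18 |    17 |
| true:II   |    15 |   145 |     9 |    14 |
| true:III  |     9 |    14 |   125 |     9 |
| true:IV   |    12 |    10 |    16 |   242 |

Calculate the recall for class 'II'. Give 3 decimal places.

0.792

Treat 'II' as positive and all other classes as negative.
recall = TP/(TP+FN).
II: TP=145, FN=15+9+14=38 → 145/183 = 0.7923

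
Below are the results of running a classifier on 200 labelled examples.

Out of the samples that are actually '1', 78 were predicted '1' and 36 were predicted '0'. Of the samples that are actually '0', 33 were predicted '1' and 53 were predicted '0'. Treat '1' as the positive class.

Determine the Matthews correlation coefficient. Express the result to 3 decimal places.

MCC = (TP·TN − FP·FN) / √((TP+FP)(TP+FN)(TN+FP)(TN+FN))
Numerator = 78·53 − 33·36 = 2946
Denominator = √(111·114·86·89) = √96853716 = 9841.4286
MCC = 2946 / 9841.4286 = 0.299

0.299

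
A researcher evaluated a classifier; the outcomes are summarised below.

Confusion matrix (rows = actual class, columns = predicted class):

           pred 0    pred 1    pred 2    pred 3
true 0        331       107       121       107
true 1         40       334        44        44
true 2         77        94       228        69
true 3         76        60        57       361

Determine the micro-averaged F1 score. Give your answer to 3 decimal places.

0.583

Micro-averaging pools counts across classes: ΣTP=1254, ΣFP=896, ΣFN=896.
Micro-F1 score = 2·TP/(2·TP+FP+FN) on pooled counts = 0.583 (equals overall accuracy in single-label multiclass).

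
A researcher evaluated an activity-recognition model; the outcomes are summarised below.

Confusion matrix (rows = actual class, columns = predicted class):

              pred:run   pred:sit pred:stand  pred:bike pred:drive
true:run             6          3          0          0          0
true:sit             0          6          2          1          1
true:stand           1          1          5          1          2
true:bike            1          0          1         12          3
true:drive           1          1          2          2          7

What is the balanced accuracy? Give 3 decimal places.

Balanced accuracy = mean of per-class recall.
  run: recall = 6/9 = 0.6667
  sit: recall = 6/10 = 0.6000
  stand: recall = 5/10 = 0.5000
  bike: recall = 12/17 = 0.7059
  drive: recall = 7/13 = 0.5385
Mean = (0.6667 + 0.6000 + 0.5000 + 0.7059 + 0.5385) / 5 = 0.602

0.602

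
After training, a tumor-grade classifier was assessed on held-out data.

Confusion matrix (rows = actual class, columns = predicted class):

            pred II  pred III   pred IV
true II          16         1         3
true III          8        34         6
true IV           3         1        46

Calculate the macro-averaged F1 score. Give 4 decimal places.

0.7889

Per-class F1 score (2·TP/(2·TP+FP+FN)):
  II: TP=16, FP=8+3=11, FN=1+3=4 → 32/47 = 0.68085
  III: TP=34, FP=1+1=2, FN=8+6=14 → 68/84 = 0.80952
  IV: TP=46, FP=3+6=9, FN=3+1=4 → 92/105 = 0.87619
Macro-F1 score = mean = (0.68085 + 0.80952 + 0.87619) / 3 = 0.7889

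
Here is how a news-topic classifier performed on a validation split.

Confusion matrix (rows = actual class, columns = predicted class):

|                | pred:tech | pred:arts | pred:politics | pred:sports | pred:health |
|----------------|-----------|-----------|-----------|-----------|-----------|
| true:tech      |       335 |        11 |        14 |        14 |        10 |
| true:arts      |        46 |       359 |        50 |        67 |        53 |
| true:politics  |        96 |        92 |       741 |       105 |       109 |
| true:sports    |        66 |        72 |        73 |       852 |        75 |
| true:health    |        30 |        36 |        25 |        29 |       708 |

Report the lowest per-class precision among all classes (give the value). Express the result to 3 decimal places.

0.585

Per-class precision (TP/(TP+FP)):
  tech: TP=335, FP=46+96+66+30=238 → 335/573 = 0.5846
  arts: TP=359, FP=11+92+72+36=211 → 359/570 = 0.6298
  politics: TP=741, FP=14+50+73+25=162 → 741/903 = 0.8206
  sports: TP=852, FP=14+67+105+29=215 → 852/1067 = 0.7985
  health: TP=708, FP=10+53+109+75=247 → 708/955 = 0.7414
Lowest is class 'tech' with precision = 0.585.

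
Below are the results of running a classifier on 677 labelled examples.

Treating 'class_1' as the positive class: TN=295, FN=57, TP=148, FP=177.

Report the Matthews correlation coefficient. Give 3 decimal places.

MCC = (TP·TN − FP·FN) / √((TP+FP)(TP+FN)(TN+FP)(TN+FN))
Numerator = 148·295 − 177·57 = 33571
Denominator = √(325·205·472·352) = √11069344000 = 105210.9500
MCC = 33571 / 105210.9500 = 0.319

0.319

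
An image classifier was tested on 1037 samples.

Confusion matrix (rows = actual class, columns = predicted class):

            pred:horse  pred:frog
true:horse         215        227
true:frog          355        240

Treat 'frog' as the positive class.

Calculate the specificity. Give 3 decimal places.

Specificity = TN/(TN+FP) = 215/(215+227) = 0.486

0.486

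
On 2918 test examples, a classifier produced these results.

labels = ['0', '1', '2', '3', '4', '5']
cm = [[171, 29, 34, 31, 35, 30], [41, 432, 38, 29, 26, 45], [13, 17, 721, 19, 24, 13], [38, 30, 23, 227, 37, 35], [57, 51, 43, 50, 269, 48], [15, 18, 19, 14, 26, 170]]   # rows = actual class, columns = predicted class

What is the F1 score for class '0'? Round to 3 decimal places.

0.514

F1 score = 2·TP/(2·TP+FP+FN).
0: TP=171, FP=41+13+38+57+15=164, FN=29+34+31+35+30=159 → 342/665 = 0.5143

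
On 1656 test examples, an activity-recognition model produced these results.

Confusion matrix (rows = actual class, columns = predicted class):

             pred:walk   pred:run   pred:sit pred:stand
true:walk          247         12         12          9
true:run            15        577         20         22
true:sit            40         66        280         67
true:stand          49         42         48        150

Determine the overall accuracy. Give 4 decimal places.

0.7572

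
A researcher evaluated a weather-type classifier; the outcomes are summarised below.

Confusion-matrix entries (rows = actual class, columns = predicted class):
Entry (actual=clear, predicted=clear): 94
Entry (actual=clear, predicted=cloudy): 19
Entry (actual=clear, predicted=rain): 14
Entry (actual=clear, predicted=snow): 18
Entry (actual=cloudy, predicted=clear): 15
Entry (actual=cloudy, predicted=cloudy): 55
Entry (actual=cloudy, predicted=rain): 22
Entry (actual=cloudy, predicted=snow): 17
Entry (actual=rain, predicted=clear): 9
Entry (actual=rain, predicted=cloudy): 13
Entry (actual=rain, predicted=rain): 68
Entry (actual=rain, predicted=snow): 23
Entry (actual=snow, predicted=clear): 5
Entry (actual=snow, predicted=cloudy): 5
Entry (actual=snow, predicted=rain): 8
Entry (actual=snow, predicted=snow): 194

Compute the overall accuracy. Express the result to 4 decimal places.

Accuracy = trace / total = (94+55+68+194=411) / 579 = 411/579 = 0.7098

0.7098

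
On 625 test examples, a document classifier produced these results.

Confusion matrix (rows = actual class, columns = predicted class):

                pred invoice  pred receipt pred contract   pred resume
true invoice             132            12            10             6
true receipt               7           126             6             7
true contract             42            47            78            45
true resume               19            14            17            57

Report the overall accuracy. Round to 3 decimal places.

Accuracy = trace / total = (132+126+78+57=393) / 625 = 393/625 = 0.629

0.629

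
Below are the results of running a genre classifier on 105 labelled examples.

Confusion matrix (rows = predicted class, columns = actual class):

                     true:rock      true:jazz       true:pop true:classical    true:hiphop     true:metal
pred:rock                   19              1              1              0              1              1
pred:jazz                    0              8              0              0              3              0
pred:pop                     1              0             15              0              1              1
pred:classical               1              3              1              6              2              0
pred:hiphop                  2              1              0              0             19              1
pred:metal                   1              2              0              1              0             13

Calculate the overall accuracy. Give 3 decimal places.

Accuracy = trace / total = (19+8+15+6+19+13=80) / 105 = 80/105 = 0.762

0.762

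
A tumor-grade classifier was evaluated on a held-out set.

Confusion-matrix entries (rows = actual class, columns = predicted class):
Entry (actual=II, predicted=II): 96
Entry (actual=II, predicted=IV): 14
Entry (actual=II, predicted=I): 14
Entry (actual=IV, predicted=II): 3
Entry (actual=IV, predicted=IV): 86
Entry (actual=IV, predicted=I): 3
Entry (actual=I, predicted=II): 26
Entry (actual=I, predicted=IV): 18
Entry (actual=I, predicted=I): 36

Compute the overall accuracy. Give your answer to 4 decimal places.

0.7365

Accuracy = trace / total = (96+86+36=218) / 296 = 218/296 = 0.7365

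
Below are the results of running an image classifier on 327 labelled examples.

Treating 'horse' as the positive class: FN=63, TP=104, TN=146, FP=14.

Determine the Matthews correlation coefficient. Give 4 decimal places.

MCC = (TP·TN − FP·FN) / √((TP+FP)(TP+FN)(TN+FP)(TN+FN))
Numerator = 104·146 − 14·63 = 14302
Denominator = √(118·167·160·209) = √658968640 = 25670.3845
MCC = 14302 / 25670.3845 = 0.5571

0.5571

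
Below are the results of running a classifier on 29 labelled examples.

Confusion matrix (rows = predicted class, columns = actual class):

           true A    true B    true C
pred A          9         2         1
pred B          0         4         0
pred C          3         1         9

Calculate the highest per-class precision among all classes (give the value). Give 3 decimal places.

Per-class precision (TP/(TP+FP)):
  A: TP=9, FP=2+1=3 → 9/12 = 0.7500
  B: TP=4, FP=0+0=0 → 4/4 = 1.0000
  C: TP=9, FP=3+1=4 → 9/13 = 0.6923
Highest is class 'B' with precision = 1.000.

1.000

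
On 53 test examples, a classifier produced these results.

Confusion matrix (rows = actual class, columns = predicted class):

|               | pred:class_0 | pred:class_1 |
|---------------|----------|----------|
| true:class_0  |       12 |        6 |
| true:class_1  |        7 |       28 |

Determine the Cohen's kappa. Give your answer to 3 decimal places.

Observed agreement pₒ = trace/N = 40/53 = 0.7547
Expected agreement pₑ = Σ (rowᵢ·colᵢ)/N² = (18·19 + 35·34)/53² = 0.5454
κ = (pₒ − pₑ)/(1 − pₑ) = (0.7547 − 0.5454)/(1 − 0.5454) = 0.460

0.460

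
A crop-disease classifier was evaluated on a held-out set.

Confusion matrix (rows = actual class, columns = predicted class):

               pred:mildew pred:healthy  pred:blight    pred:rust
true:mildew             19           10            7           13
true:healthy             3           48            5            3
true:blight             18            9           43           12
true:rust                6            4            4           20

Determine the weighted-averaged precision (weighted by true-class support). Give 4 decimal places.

Per-class precision (TP/(TP+FP)):
  mildew: TP=19, FP=3+18+6=27 → 19/46 = 0.41304
  healthy: TP=48, FP=10+9+4=23 → 48/71 = 0.67606
  blight: TP=43, FP=7+5+4=16 → 43/59 = 0.72881
  rust: TP=20, FP=13+3+12=28 → 20/48 = 0.41667
Weighted-precision = Σ (supportᵢ/N)·precisionᵢ with N=224: (49/224)·0.41304 + (59/224)·0.67606 + (82/224)·0.72881 + (34/224)·0.41667 = 0.5985

0.5985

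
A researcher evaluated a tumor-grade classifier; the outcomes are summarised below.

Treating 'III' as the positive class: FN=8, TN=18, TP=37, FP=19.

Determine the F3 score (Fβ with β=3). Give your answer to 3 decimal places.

0.803

Fβ = (1+β²)·TP / ((1+β²)·TP + β²·FN + FP), with β²=9
= 10·37 / (10·37 + 9·8 + 19) = 0.803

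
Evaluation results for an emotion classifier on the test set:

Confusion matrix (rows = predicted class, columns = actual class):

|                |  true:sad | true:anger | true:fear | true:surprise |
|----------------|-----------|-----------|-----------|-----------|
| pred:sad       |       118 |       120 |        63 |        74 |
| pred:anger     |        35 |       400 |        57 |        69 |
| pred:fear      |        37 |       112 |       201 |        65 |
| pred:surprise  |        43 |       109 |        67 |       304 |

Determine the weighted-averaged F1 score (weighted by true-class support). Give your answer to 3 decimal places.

0.555

Per-class F1 score (2·TP/(2·TP+FP+FN)):
  sad: TP=118, FP=120+63+74=257, FN=35+37+43=115 → 236/608 = 0.3882
  anger: TP=400, FP=35+57+69=161, FN=120+112+109=341 → 800/1302 = 0.6144
  fear: TP=201, FP=37+112+65=214, FN=63+57+67=187 → 402/803 = 0.5006
  surprise: TP=304, FP=43+109+67=219, FN=74+69+65=208 → 608/1035 = 0.5874
Weighted-F1 score = Σ (supportᵢ/N)·F1 scoreᵢ with N=1874: (233/1874)·0.3882 + (741/1874)·0.6144 + (388/1874)·0.5006 + (512/1874)·0.5874 = 0.555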